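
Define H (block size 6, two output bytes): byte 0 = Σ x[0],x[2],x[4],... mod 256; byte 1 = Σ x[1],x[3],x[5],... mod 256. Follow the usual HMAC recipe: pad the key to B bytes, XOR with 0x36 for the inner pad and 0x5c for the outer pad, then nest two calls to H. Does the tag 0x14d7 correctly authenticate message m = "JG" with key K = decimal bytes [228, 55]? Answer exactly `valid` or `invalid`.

Key decimal bytes [228, 55] = e4 37 is 2 bytes ≤ B = 6; zero-pad to 6 bytes: K' = e4 37 00 00 00 00.
K' ⊕ ipad = d2 01 36 36 36 36; K' ⊕ opad = b8 6b 5c 5c 5c 5c.
Inner hash: even-index sum = 392 mod 256 = 136; odd-index sum = 180 mod 256 = 180 → 88 b4.
Outer hash (recomputed tag): even-index sum = 504 mod 256 = 248; odd-index sum = 471 mod 256 = 215 → f8 d7.
Recomputed tag = f8d7; claimed = 14d7 → mismatch.

invalid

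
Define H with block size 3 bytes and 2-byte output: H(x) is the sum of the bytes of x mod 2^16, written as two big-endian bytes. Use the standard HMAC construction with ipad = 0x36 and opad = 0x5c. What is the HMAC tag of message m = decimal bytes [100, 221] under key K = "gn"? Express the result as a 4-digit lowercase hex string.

Key "gn" = 67 6e is 2 bytes ≤ B = 3; zero-pad to 3 bytes: K' = 67 6e 00.
K' ⊕ ipad = 51 58 36.  K' ⊕ opad = 3b 32 5c.
Inner input = (K'⊕ipad) ∥ m = 51 58 36 ∥ 64 dd.
Inner hash: sum = 81+88+54+100+221 = 544 → 02 20.
Outer input = (K'⊕opad) ∥ inner = 3b 32 5c ∥ 02 20.
Outer hash (tag): sum = 59+50+92+2+32 = 235 → 00 eb.

00eb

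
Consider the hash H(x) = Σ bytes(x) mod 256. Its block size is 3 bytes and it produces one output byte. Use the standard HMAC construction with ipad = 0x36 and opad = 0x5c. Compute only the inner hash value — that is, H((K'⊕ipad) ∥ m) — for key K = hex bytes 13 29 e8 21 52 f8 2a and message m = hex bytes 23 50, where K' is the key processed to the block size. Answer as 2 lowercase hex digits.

6e

Key hex bytes 13 29 e8 21 52 f8 2a is 7 bytes > B = 3, so hash it first: H(key) = b9, then zero-pad to 3 bytes: K' = b9 00 00.
K' ⊕ ipad = 8f 36 36.
Inner input = 8f 36 36 ∥ 23 50.
Inner hash: sum = 143+54+54+35+80 = 366; mod 256 = 110 → 6e.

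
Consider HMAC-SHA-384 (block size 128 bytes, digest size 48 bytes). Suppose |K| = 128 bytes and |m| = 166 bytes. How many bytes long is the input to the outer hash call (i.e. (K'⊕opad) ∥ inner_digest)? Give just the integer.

176

Key is 128 ≤ 128 bytes, zero-padded: |K'| = 128.
Outer input = (K'⊕opad) ∥ H(inner) → 128 + 48 = 176 bytes.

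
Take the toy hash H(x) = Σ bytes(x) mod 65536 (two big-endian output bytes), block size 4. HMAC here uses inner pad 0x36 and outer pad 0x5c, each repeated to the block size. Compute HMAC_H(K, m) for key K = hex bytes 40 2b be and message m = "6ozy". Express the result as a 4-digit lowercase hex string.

Key hex bytes 40 2b be is 3 bytes ≤ B = 4; zero-pad to 4 bytes: K' = 40 2b be 00.
K' ⊕ ipad = 76 1d 88 36.  K' ⊕ opad = 1c 77 e2 5c.
Inner input = (K'⊕ipad) ∥ m = 76 1d 88 36 ∥ 36 6f 7a 79.
Inner hash: sum = 118+29+136+54+54+111+122+121 = 745 → 02 e9.
Outer input = (K'⊕opad) ∥ inner = 1c 77 e2 5c ∥ 02 e9.
Outer hash (tag): sum = 28+119+226+92+2+233 = 700 → 02 bc.

02bc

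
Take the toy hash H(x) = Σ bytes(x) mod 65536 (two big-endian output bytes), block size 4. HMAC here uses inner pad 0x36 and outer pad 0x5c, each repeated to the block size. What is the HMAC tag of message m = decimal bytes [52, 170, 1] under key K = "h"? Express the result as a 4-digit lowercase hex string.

Key "h" = 68 is 1 byte ≤ B = 4; zero-pad to 4 bytes: K' = 68 00 00 00.
K' ⊕ ipad = 5e 36 36 36.  K' ⊕ opad = 34 5c 5c 5c.
Inner input = (K'⊕ipad) ∥ m = 5e 36 36 36 ∥ 34 aa 01.
Inner hash: sum = 94+54+54+54+52+170+1 = 479 → 01 df.
Outer input = (K'⊕opad) ∥ inner = 34 5c 5c 5c ∥ 01 df.
Outer hash (tag): sum = 52+92+92+92+1+223 = 552 → 02 28.

0228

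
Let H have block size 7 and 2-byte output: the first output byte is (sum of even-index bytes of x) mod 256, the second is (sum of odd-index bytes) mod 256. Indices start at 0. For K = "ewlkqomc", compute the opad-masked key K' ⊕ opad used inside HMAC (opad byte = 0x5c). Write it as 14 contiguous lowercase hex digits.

f3e85c5c5c5c5c

Key "ewlkqomc" = 65 77 6c 6b 71 6f 6d 63 is 8 bytes > B = 7, so hash it first: H(key) = af b4, then zero-pad to 7 bytes: K' = af b4 00 00 00 00 00.
XOR each byte with 0x5c: af⊕5c=f3, b4⊕5c=e8, 00⊕5c=5c, 00⊕5c=5c, 00⊕5c=5c, 00⊕5c=5c, 00⊕5c=5c.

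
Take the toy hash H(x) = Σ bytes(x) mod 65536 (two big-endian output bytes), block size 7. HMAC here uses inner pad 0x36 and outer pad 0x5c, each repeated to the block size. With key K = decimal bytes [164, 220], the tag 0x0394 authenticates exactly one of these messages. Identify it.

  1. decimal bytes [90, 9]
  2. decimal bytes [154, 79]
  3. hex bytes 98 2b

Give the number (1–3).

Key decimal bytes [164, 220] = a4 dc is 2 bytes ≤ B = 7; zero-pad to 7 bytes: K' = a4 dc 00 00 00 00 00.
K' ⊕ ipad = 92 ea 36 36 36 36 36; K' ⊕ opad = f8 80 5c 5c 5c 5c 5c.
m1: inner = H(92 ea 36 36 36 36 36 5a 09) = 02 ed; tag = H(f8 80 5c 5c 5c 5c 5c 02 ed) = 0433
m2: inner = H(92 ea 36 36 36 36 36 9a 4f) = 03 73; tag = H(f8 80 5c 5c 5c 5c 5c 03 73) = 03ba
m3: inner = H(92 ea 36 36 36 36 36 98 2b) = 03 4d; tag = H(f8 80 5c 5c 5c 5c 5c 03 4d) = 0394 ← matches

3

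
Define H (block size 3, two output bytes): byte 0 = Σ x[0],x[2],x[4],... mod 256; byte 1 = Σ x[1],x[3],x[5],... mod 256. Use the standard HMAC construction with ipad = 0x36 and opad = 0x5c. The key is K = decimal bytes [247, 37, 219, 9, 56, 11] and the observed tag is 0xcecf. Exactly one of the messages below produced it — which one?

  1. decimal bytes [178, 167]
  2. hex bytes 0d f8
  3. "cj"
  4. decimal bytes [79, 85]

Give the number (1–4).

2

Key decimal bytes [247, 37, 219, 9, 56, 11] = f7 25 db 09 38 0b is 6 bytes > B = 3, so hash it first: H(key) = 0a 39, then zero-pad to 3 bytes: K' = 0a 39 00.
K' ⊕ ipad = 3c 0f 36; K' ⊕ opad = 56 65 5c.
m1: inner = H(3c 0f 36 b2 a7) = 19 c1; tag = H(56 65 5c 19 c1) = 737e
m2: inner = H(3c 0f 36 0d f8) = 6a 1c; tag = H(56 65 5c 6a 1c) = cecf ← matches
m3: inner = H(3c 0f 36 63 6a) = dc 72; tag = H(56 65 5c dc 72) = 2441
m4: inner = H(3c 0f 36 4f 55) = c7 5e; tag = H(56 65 5c c7 5e) = 102c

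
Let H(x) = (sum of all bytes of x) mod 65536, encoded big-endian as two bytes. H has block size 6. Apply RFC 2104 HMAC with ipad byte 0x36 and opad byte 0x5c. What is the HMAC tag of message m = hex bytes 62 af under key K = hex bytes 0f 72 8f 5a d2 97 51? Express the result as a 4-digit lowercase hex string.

0279

Key hex bytes 0f 72 8f 5a d2 97 51 is 7 bytes > B = 6, so hash it first: H(key) = 03 24, then zero-pad to 6 bytes: K' = 03 24 00 00 00 00.
K' ⊕ ipad = 35 12 36 36 36 36.  K' ⊕ opad = 5f 78 5c 5c 5c 5c.
Inner input = (K'⊕ipad) ∥ m = 35 12 36 36 36 36 ∥ 62 af.
Inner hash: sum = 53+18+54+54+54+54+98+175 = 560 → 02 30.
Outer input = (K'⊕opad) ∥ inner = 5f 78 5c 5c 5c 5c ∥ 02 30.
Outer hash (tag): sum = 95+120+92+92+92+92+2+48 = 633 → 02 79.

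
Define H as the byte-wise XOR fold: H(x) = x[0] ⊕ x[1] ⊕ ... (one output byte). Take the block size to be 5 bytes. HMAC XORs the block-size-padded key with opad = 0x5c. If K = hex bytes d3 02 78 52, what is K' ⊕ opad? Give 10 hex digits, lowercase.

Key hex bytes d3 02 78 52 is 4 bytes ≤ B = 5; zero-pad to 5 bytes: K' = d3 02 78 52 00.
XOR each byte with 0x5c: d3⊕5c=8f, 02⊕5c=5e, 78⊕5c=24, 52⊕5c=0e, 00⊕5c=5c.

8f5e240e5c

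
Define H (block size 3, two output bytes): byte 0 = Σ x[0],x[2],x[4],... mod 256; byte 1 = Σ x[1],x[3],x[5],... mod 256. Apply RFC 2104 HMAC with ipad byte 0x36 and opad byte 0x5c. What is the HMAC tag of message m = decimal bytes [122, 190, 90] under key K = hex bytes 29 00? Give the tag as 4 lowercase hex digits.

db6f

Key hex bytes 29 00 is 2 bytes ≤ B = 3; zero-pad to 3 bytes: K' = 29 00 00.
K' ⊕ ipad = 1f 36 36.  K' ⊕ opad = 75 5c 5c.
Inner input = (K'⊕ipad) ∥ m = 1f 36 36 ∥ 7a be 5a.
Inner hash: even-index sum = 275 mod 256 = 19; odd-index sum = 266 mod 256 = 10 → 13 0a.
Outer input = (K'⊕opad) ∥ inner = 75 5c 5c ∥ 13 0a.
Outer hash (tag): even-index sum = 219 mod 256 = 219; odd-index sum = 111 mod 256 = 111 → db 6f.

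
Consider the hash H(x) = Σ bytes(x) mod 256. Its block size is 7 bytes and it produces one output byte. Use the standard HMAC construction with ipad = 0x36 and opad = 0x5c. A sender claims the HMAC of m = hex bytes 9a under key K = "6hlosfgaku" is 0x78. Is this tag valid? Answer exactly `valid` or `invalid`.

Key "6hlosfgaku" = 36 68 6c 6f 73 66 67 61 6b 75 is 10 bytes > B = 7, so hash it first: H(key) = fa, then zero-pad to 7 bytes: K' = fa 00 00 00 00 00 00.
K' ⊕ ipad = cc 36 36 36 36 36 36; K' ⊕ opad = a6 5c 5c 5c 5c 5c 5c.
Inner hash: sum = 204+54+54+54+54+54+54+154 = 682; mod 256 = 170 → aa.
Outer hash (recomputed tag): sum = 166+92+92+92+92+92+92+170 = 888; mod 256 = 120 → 78.
Recomputed tag = 78; claimed = 78 → match.

valid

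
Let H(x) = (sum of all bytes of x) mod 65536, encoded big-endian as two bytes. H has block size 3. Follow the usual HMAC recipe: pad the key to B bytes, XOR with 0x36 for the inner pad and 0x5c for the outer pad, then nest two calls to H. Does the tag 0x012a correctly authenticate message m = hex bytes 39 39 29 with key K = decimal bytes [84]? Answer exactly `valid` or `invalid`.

valid

Key decimal bytes [84] = 54 is 1 byte ≤ B = 3; zero-pad to 3 bytes: K' = 54 00 00.
K' ⊕ ipad = 62 36 36; K' ⊕ opad = 08 5c 5c.
Inner hash: sum = 98+54+54+57+57+41 = 361 → 01 69.
Outer hash (recomputed tag): sum = 8+92+92+1+105 = 298 → 01 2a.
Recomputed tag = 012a; claimed = 012a → match.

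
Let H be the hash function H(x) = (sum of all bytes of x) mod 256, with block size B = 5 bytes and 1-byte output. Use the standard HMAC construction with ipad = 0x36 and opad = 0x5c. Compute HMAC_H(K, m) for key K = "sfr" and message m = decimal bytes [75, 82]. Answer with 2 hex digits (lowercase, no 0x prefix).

31

Key "sfr" = 73 66 72 is 3 bytes ≤ B = 5; zero-pad to 5 bytes: K' = 73 66 72 00 00.
K' ⊕ ipad = 45 50 44 36 36.  K' ⊕ opad = 2f 3a 2e 5c 5c.
Inner input = (K'⊕ipad) ∥ m = 45 50 44 36 36 ∥ 4b 52.
Inner hash: sum = 69+80+68+54+54+75+82 = 482; mod 256 = 226 → e2.
Outer input = (K'⊕opad) ∥ inner = 2f 3a 2e 5c 5c ∥ e2.
Outer hash (tag): sum = 47+58+46+92+92+226 = 561; mod 256 = 49 → 31.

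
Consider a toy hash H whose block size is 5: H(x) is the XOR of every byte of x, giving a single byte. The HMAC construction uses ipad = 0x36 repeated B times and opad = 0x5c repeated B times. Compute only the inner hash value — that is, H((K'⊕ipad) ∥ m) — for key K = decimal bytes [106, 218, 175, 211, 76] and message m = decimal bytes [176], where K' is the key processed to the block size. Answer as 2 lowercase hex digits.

06

Key decimal bytes [106, 218, 175, 211, 76] = 6a da af d3 4c is exactly B = 5 bytes: K' = 6a da af d3 4c.
K' ⊕ ipad = 5c ec 99 e5 7a.
Inner input = 5c ec 99 e5 7a ∥ b0.
Inner hash: XOR 5c⊕ec⊕99⊕e5⊕7a⊕b0 = 06.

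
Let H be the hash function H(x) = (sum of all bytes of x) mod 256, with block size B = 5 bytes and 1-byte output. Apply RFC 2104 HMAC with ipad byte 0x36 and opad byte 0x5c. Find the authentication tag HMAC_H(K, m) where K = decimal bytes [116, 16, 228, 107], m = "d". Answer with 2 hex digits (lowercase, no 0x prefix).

f0

Key decimal bytes [116, 16, 228, 107] = 74 10 e4 6b is 4 bytes ≤ B = 5; zero-pad to 5 bytes: K' = 74 10 e4 6b 00.
K' ⊕ ipad = 42 26 d2 5d 36.  K' ⊕ opad = 28 4c b8 37 5c.
Inner input = (K'⊕ipad) ∥ m = 42 26 d2 5d 36 ∥ 64.
Inner hash: sum = 66+38+210+93+54+100 = 561; mod 256 = 49 → 31.
Outer input = (K'⊕opad) ∥ inner = 28 4c b8 37 5c ∥ 31.
Outer hash (tag): sum = 40+76+184+55+92+49 = 496; mod 256 = 240 → f0.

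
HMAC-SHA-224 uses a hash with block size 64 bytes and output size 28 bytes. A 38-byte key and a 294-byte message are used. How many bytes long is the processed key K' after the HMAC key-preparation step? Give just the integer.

64

Key is 38 ≤ 64 bytes, zero-padded: |K'| = 64.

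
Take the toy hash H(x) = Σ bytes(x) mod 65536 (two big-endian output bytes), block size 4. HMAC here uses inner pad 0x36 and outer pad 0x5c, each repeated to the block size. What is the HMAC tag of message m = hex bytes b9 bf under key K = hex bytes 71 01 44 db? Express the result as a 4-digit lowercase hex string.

0181

Key hex bytes 71 01 44 db is exactly B = 4 bytes: K' = 71 01 44 db.
K' ⊕ ipad = 47 37 72 ed.  K' ⊕ opad = 2d 5d 18 87.
Inner input = (K'⊕ipad) ∥ m = 47 37 72 ed ∥ b9 bf.
Inner hash: sum = 71+55+114+237+185+191 = 853 → 03 55.
Outer input = (K'⊕opad) ∥ inner = 2d 5d 18 87 ∥ 03 55.
Outer hash (tag): sum = 45+93+24+135+3+85 = 385 → 01 81.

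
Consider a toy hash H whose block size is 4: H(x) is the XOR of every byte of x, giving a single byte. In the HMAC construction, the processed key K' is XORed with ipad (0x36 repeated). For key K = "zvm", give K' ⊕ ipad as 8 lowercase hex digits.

Key "zvm" = 7a 76 6d is 3 bytes ≤ B = 4; zero-pad to 4 bytes: K' = 7a 76 6d 00.
XOR each byte with 0x36: 7a⊕36=4c, 76⊕36=40, 6d⊕36=5b, 00⊕36=36.

4c405b36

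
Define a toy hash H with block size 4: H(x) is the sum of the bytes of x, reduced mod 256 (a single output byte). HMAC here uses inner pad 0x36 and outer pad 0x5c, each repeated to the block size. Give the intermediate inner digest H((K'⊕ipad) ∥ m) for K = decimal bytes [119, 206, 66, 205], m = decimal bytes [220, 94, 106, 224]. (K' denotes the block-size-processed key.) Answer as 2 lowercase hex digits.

2c

Key decimal bytes [119, 206, 66, 205] = 77 ce 42 cd is exactly B = 4 bytes: K' = 77 ce 42 cd.
K' ⊕ ipad = 41 f8 74 fb.
Inner input = 41 f8 74 fb ∥ dc 5e 6a e0.
Inner hash: sum = 65+248+116+251+220+94+106+224 = 1324; mod 256 = 44 → 2c.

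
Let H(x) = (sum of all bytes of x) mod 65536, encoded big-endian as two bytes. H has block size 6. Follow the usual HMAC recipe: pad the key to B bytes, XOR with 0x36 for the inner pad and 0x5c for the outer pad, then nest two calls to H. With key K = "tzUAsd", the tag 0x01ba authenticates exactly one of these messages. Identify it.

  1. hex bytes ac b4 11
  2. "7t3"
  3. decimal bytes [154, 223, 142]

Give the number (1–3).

2

Key "tzUAsd" = 74 7a 55 41 73 64 is exactly B = 6 bytes: K' = 74 7a 55 41 73 64.
K' ⊕ ipad = 42 4c 63 77 45 52; K' ⊕ opad = 28 26 09 1d 2f 38.
m1: inner = H(42 4c 63 77 45 52 ac b4 11) = 03 70; tag = H(28 26 09 1d 2f 38 03 70) = 014e
m2: inner = H(42 4c 63 77 45 52 37 74 33) = 02 dd; tag = H(28 26 09 1d 2f 38 02 dd) = 01ba ← matches
m3: inner = H(42 4c 63 77 45 52 9a df 8e) = 04 06; tag = H(28 26 09 1d 2f 38 04 06) = 00e5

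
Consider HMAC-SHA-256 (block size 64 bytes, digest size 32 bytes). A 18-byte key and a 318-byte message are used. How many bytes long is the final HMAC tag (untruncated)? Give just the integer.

32

The tag is one SHA-256 digest: 32 bytes.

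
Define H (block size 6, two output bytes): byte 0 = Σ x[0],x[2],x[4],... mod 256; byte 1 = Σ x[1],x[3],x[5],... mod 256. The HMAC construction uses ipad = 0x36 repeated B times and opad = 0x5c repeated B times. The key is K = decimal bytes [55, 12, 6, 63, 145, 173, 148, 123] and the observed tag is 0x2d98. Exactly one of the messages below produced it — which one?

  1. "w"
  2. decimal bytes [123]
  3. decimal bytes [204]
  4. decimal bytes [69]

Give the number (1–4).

Key decimal bytes [55, 12, 6, 63, 145, 173, 148, 123] = 37 0c 06 3f 91 ad 94 7b is 8 bytes > B = 6, so hash it first: H(key) = 62 73, then zero-pad to 6 bytes: K' = 62 73 00 00 00 00.
K' ⊕ ipad = 54 45 36 36 36 36; K' ⊕ opad = 3e 2f 5c 5c 5c 5c.
m1: inner = H(54 45 36 36 36 36 77) = 37 b1; tag = H(3e 2f 5c 5c 5c 5c 37 b1) = 2d98 ← matches
m2: inner = H(54 45 36 36 36 36 7b) = 3b b1; tag = H(3e 2f 5c 5c 5c 5c 3b b1) = 3198
m3: inner = H(54 45 36 36 36 36 cc) = 8c b1; tag = H(3e 2f 5c 5c 5c 5c 8c b1) = 8298
m4: inner = H(54 45 36 36 36 36 45) = 05 b1; tag = H(3e 2f 5c 5c 5c 5c 05 b1) = fb98

1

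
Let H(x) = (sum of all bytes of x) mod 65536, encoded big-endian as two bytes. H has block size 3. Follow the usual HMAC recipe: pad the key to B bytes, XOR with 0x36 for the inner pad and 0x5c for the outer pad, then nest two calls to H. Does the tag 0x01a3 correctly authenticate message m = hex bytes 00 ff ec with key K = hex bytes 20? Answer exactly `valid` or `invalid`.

valid

Key hex bytes 20 is 1 byte ≤ B = 3; zero-pad to 3 bytes: K' = 20 00 00.
K' ⊕ ipad = 16 36 36; K' ⊕ opad = 7c 5c 5c.
Inner hash: sum = 22+54+54+0+255+236 = 621 → 02 6d.
Outer hash (recomputed tag): sum = 124+92+92+2+109 = 419 → 01 a3.
Recomputed tag = 01a3; claimed = 01a3 → match.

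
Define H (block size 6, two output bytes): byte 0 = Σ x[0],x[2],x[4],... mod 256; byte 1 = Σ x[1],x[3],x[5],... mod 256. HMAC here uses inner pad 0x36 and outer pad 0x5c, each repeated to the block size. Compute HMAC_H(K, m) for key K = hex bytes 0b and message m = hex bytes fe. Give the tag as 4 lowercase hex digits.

Key hex bytes 0b is 1 byte ≤ B = 6; zero-pad to 6 bytes: K' = 0b 00 00 00 00 00.
K' ⊕ ipad = 3d 36 36 36 36 36.  K' ⊕ opad = 57 5c 5c 5c 5c 5c.
Inner input = (K'⊕ipad) ∥ m = 3d 36 36 36 36 36 ∥ fe.
Inner hash: even-index sum = 423 mod 256 = 167; odd-index sum = 162 mod 256 = 162 → a7 a2.
Outer input = (K'⊕opad) ∥ inner = 57 5c 5c 5c 5c 5c ∥ a7 a2.
Outer hash (tag): even-index sum = 438 mod 256 = 182; odd-index sum = 438 mod 256 = 182 → b6 b6.

b6b6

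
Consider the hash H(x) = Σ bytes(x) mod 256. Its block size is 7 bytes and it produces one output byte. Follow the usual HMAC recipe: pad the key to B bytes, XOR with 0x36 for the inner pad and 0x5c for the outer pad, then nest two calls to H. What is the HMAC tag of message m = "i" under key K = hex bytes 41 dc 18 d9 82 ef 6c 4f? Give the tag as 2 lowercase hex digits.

47

Key hex bytes 41 dc 18 d9 82 ef 6c 4f is 8 bytes > B = 7, so hash it first: H(key) = 3a, then zero-pad to 7 bytes: K' = 3a 00 00 00 00 00 00.
K' ⊕ ipad = 0c 36 36 36 36 36 36.  K' ⊕ opad = 66 5c 5c 5c 5c 5c 5c.
Inner input = (K'⊕ipad) ∥ m = 0c 36 36 36 36 36 36 ∥ 69.
Inner hash: sum = 12+54+54+54+54+54+54+105 = 441; mod 256 = 185 → b9.
Outer input = (K'⊕opad) ∥ inner = 66 5c 5c 5c 5c 5c 5c ∥ b9.
Outer hash (tag): sum = 102+92+92+92+92+92+92+185 = 839; mod 256 = 71 → 47.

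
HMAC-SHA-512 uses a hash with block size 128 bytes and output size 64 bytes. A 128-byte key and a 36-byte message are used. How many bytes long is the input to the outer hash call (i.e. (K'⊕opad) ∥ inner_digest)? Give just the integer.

192

Key is 128 ≤ 128 bytes, zero-padded: |K'| = 128.
Outer input = (K'⊕opad) ∥ H(inner) → 128 + 64 = 192 bytes.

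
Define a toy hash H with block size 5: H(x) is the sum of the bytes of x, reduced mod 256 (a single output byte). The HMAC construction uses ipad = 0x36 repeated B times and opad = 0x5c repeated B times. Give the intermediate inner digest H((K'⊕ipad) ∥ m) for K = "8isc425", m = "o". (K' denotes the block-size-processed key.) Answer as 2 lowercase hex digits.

Key "8isc425" = 38 69 73 63 34 32 35 is 7 bytes > B = 5, so hash it first: H(key) = 12, then zero-pad to 5 bytes: K' = 12 00 00 00 00.
K' ⊕ ipad = 24 36 36 36 36.
Inner input = 24 36 36 36 36 ∥ 6f.
Inner hash: sum = 36+54+54+54+54+111 = 363; mod 256 = 107 → 6b.

6b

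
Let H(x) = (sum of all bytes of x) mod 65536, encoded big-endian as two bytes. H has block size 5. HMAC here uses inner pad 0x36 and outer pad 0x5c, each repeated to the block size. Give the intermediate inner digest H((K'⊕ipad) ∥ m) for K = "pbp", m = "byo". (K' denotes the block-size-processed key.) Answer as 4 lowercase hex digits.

0296

Key "pbp" = 70 62 70 is 3 bytes ≤ B = 5; zero-pad to 5 bytes: K' = 70 62 70 00 00.
K' ⊕ ipad = 46 54 46 36 36.
Inner input = 46 54 46 36 36 ∥ 62 79 6f.
Inner hash: sum = 70+84+70+54+54+98+121+111 = 662 → 02 96.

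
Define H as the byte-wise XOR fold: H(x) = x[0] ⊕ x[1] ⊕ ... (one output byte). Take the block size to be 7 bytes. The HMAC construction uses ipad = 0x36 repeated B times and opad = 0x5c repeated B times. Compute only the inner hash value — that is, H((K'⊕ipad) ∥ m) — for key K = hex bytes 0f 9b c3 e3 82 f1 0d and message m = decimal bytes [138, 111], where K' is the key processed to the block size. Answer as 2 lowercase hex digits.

Key hex bytes 0f 9b c3 e3 82 f1 0d is exactly B = 7 bytes: K' = 0f 9b c3 e3 82 f1 0d.
K' ⊕ ipad = 39 ad f5 d5 b4 c7 3b.
Inner input = 39 ad f5 d5 b4 c7 3b ∥ 8a 6f.
Inner hash: XOR 39⊕ad⊕f5⊕d5⊕b4⊕c7⊕3b⊕8a⊕6f = 19.

19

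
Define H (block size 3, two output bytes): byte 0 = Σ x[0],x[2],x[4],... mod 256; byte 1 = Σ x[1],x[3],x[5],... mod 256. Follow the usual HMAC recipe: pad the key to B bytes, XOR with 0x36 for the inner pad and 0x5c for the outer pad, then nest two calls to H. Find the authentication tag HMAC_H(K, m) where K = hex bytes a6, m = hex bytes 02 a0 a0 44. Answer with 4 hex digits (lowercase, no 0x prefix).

Key hex bytes a6 is 1 byte ≤ B = 3; zero-pad to 3 bytes: K' = a6 00 00.
K' ⊕ ipad = 90 36 36.  K' ⊕ opad = fa 5c 5c.
Inner input = (K'⊕ipad) ∥ m = 90 36 36 ∥ 02 a0 a0 44.
Inner hash: even-index sum = 426 mod 256 = 170; odd-index sum = 216 mod 256 = 216 → aa d8.
Outer input = (K'⊕opad) ∥ inner = fa 5c 5c ∥ aa d8.
Outer hash (tag): even-index sum = 558 mod 256 = 46; odd-index sum = 262 mod 256 = 6 → 2e 06.

2e06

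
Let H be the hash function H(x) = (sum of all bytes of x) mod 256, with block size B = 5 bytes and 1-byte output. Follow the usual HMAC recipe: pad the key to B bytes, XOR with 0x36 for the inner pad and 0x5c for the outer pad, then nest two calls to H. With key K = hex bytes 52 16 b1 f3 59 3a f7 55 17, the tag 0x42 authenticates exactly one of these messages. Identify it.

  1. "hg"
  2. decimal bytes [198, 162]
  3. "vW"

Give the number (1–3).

Key hex bytes 52 16 b1 f3 59 3a f7 55 17 is 9 bytes > B = 5, so hash it first: H(key) = 02, then zero-pad to 5 bytes: K' = 02 00 00 00 00.
K' ⊕ ipad = 34 36 36 36 36; K' ⊕ opad = 5e 5c 5c 5c 5c.
m1: inner = H(34 36 36 36 36 68 67) = db; tag = H(5e 5c 5c 5c 5c db) = a9
m2: inner = H(34 36 36 36 36 c6 a2) = 74; tag = H(5e 5c 5c 5c 5c 74) = 42 ← matches
m3: inner = H(34 36 36 36 36 76 57) = d9; tag = H(5e 5c 5c 5c 5c d9) = a7

2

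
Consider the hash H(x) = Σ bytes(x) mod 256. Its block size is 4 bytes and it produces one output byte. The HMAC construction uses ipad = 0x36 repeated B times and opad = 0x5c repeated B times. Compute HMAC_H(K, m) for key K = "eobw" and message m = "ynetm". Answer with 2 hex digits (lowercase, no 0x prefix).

Key "eobw" = 65 6f 62 77 is exactly B = 4 bytes: K' = 65 6f 62 77.
K' ⊕ ipad = 53 59 54 41.  K' ⊕ opad = 39 33 3e 2b.
Inner input = (K'⊕ipad) ∥ m = 53 59 54 41 ∥ 79 6e 65 74 6d.
Inner hash: sum = 83+89+84+65+121+110+101+116+109 = 878; mod 256 = 110 → 6e.
Outer input = (K'⊕opad) ∥ inner = 39 33 3e 2b ∥ 6e.
Outer hash (tag): sum = 57+51+62+43+110 = 323; mod 256 = 67 → 43.

43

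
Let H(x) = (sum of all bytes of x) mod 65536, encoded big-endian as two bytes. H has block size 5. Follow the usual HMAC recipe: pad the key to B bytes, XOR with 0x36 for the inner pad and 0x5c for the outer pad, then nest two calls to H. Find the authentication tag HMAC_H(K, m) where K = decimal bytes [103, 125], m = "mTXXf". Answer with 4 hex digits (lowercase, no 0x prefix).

Key decimal bytes [103, 125] = 67 7d is 2 bytes ≤ B = 5; zero-pad to 5 bytes: K' = 67 7d 00 00 00.
K' ⊕ ipad = 51 4b 36 36 36.  K' ⊕ opad = 3b 21 5c 5c 5c.
Inner input = (K'⊕ipad) ∥ m = 51 4b 36 36 36 ∥ 6d 54 58 58 66.
Inner hash: sum = 81+75+54+54+54+109+84+88+88+102 = 789 → 03 15.
Outer input = (K'⊕opad) ∥ inner = 3b 21 5c 5c 5c ∥ 03 15.
Outer hash (tag): sum = 59+33+92+92+92+3+21 = 392 → 01 88.

0188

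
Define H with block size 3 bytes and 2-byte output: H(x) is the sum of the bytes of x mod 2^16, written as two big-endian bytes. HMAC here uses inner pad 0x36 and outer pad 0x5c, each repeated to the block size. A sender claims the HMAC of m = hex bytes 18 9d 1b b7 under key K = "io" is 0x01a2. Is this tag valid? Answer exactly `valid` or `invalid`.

Key "io" = 69 6f is 2 bytes ≤ B = 3; zero-pad to 3 bytes: K' = 69 6f 00.
K' ⊕ ipad = 5f 59 36; K' ⊕ opad = 35 33 5c.
Inner hash: sum = 95+89+54+24+157+27+183 = 629 → 02 75.
Outer hash (recomputed tag): sum = 53+51+92+2+117 = 315 → 01 3b.
Recomputed tag = 013b; claimed = 01a2 → mismatch.

invalid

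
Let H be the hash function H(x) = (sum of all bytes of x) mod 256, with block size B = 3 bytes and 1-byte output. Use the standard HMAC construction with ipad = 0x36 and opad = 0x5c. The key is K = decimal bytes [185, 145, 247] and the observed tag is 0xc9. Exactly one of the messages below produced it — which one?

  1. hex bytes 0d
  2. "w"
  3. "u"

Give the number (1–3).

3

Key decimal bytes [185, 145, 247] = b9 91 f7 is exactly B = 3 bytes: K' = b9 91 f7.
K' ⊕ ipad = 8f a7 c1; K' ⊕ opad = e5 cd ab.
m1: inner = H(8f a7 c1 0d) = 04; tag = H(e5 cd ab 04) = 61
m2: inner = H(8f a7 c1 77) = 6e; tag = H(e5 cd ab 6e) = cb
m3: inner = H(8f a7 c1 75) = 6c; tag = H(e5 cd ab 6c) = c9 ← matches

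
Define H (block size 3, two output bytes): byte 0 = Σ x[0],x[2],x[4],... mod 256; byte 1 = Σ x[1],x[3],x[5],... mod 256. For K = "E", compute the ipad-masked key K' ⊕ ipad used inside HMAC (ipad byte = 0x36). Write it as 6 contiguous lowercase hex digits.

Key "E" = 45 is 1 byte ≤ B = 3; zero-pad to 3 bytes: K' = 45 00 00.
XOR each byte with 0x36: 45⊕36=73, 00⊕36=36, 00⊕36=36.

733636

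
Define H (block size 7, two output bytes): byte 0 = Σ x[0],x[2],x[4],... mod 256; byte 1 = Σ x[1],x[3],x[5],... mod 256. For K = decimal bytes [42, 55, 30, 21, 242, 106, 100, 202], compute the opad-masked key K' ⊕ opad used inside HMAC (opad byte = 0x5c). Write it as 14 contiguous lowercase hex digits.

c2dc5c5c5c5c5c

Key decimal bytes [42, 55, 30, 21, 242, 106, 100, 202] = 2a 37 1e 15 f2 6a 64 ca is 8 bytes > B = 7, so hash it first: H(key) = 9e 80, then zero-pad to 7 bytes: K' = 9e 80 00 00 00 00 00.
XOR each byte with 0x5c: 9e⊕5c=c2, 80⊕5c=dc, 00⊕5c=5c, 00⊕5c=5c, 00⊕5c=5c, 00⊕5c=5c, 00⊕5c=5c.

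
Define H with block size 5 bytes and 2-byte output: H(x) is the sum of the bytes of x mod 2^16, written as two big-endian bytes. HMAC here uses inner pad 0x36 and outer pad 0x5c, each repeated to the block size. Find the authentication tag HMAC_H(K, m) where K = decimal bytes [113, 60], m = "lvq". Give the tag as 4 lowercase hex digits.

Key decimal bytes [113, 60] = 71 3c is 2 bytes ≤ B = 5; zero-pad to 5 bytes: K' = 71 3c 00 00 00.
K' ⊕ ipad = 47 0a 36 36 36.  K' ⊕ opad = 2d 60 5c 5c 5c.
Inner input = (K'⊕ipad) ∥ m = 47 0a 36 36 36 ∥ 6c 76 71.
Inner hash: sum = 71+10+54+54+54+108+118+113 = 582 → 02 46.
Outer input = (K'⊕opad) ∥ inner = 2d 60 5c 5c 5c ∥ 02 46.
Outer hash (tag): sum = 45+96+92+92+92+2+70 = 489 → 01 e9.

01e9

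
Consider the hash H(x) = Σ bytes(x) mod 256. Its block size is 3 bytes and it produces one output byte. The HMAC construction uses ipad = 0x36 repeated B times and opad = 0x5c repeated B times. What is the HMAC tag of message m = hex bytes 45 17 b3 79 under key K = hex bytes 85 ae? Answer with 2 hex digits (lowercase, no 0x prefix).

Key hex bytes 85 ae is 2 bytes ≤ B = 3; zero-pad to 3 bytes: K' = 85 ae 00.
K' ⊕ ipad = b3 98 36.  K' ⊕ opad = d9 f2 5c.
Inner input = (K'⊕ipad) ∥ m = b3 98 36 ∥ 45 17 b3 79.
Inner hash: sum = 179+152+54+69+23+179+121 = 777; mod 256 = 9 → 09.
Outer input = (K'⊕opad) ∥ inner = d9 f2 5c ∥ 09.
Outer hash (tag): sum = 217+242+92+9 = 560; mod 256 = 48 → 30.

30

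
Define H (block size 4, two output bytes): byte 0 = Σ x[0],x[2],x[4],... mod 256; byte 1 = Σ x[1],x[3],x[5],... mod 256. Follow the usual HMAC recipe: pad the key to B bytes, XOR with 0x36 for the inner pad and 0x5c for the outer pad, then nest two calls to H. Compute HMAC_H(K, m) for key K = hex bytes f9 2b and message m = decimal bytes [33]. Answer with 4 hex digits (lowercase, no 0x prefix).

Key hex bytes f9 2b is 2 bytes ≤ B = 4; zero-pad to 4 bytes: K' = f9 2b 00 00.
K' ⊕ ipad = cf 1d 36 36.  K' ⊕ opad = a5 77 5c 5c.
Inner input = (K'⊕ipad) ∥ m = cf 1d 36 36 ∥ 21.
Inner hash: even-index sum = 294 mod 256 = 38; odd-index sum = 83 mod 256 = 83 → 26 53.
Outer input = (K'⊕opad) ∥ inner = a5 77 5c 5c ∥ 26 53.
Outer hash (tag): even-index sum = 295 mod 256 = 39; odd-index sum = 294 mod 256 = 38 → 27 26.

2726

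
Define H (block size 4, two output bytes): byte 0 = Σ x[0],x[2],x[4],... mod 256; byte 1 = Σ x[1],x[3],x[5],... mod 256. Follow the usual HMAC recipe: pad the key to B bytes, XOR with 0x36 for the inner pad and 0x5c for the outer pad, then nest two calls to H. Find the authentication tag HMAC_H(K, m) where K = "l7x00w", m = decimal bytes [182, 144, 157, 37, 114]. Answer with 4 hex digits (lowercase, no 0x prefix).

Key "l7x00w" = 6c 37 78 30 30 77 is 6 bytes > B = 4, so hash it first: H(key) = 14 de, then zero-pad to 4 bytes: K' = 14 de 00 00.
K' ⊕ ipad = 22 e8 36 36.  K' ⊕ opad = 48 82 5c 5c.
Inner input = (K'⊕ipad) ∥ m = 22 e8 36 36 ∥ b6 90 9d 25 72.
Inner hash: even-index sum = 541 mod 256 = 29; odd-index sum = 467 mod 256 = 211 → 1d d3.
Outer input = (K'⊕opad) ∥ inner = 48 82 5c 5c ∥ 1d d3.
Outer hash (tag): even-index sum = 193 mod 256 = 193; odd-index sum = 433 mod 256 = 177 → c1 b1.

c1b1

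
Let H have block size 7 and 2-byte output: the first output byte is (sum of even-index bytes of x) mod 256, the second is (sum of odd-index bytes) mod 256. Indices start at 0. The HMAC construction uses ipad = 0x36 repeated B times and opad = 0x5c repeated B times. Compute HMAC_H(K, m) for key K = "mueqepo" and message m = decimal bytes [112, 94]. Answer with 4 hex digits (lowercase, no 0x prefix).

163a

Key "mueqepo" = 6d 75 65 71 65 70 6f is exactly B = 7 bytes: K' = 6d 75 65 71 65 70 6f.
K' ⊕ ipad = 5b 43 53 47 53 46 59.  K' ⊕ opad = 31 29 39 2d 39 2c 33.
Inner input = (K'⊕ipad) ∥ m = 5b 43 53 47 53 46 59 ∥ 70 5e.
Inner hash: even-index sum = 440 mod 256 = 184; odd-index sum = 320 mod 256 = 64 → b8 40.
Outer input = (K'⊕opad) ∥ inner = 31 29 39 2d 39 2c 33 ∥ b8 40.
Outer hash (tag): even-index sum = 278 mod 256 = 22; odd-index sum = 314 mod 256 = 58 → 16 3a.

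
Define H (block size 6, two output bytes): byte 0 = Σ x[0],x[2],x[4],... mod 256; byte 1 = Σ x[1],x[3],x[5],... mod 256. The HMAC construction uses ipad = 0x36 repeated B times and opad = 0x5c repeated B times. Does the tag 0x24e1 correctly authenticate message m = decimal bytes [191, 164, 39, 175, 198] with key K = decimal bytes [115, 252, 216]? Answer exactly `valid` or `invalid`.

valid

Key decimal bytes [115, 252, 216] = 73 fc d8 is 3 bytes ≤ B = 6; zero-pad to 6 bytes: K' = 73 fc d8 00 00 00.
K' ⊕ ipad = 45 ca ee 36 36 36; K' ⊕ opad = 2f a0 84 5c 5c 5c.
Inner hash: even-index sum = 789 mod 256 = 21; odd-index sum = 649 mod 256 = 137 → 15 89.
Outer hash (recomputed tag): even-index sum = 292 mod 256 = 36; odd-index sum = 481 mod 256 = 225 → 24 e1.
Recomputed tag = 24e1; claimed = 24e1 → match.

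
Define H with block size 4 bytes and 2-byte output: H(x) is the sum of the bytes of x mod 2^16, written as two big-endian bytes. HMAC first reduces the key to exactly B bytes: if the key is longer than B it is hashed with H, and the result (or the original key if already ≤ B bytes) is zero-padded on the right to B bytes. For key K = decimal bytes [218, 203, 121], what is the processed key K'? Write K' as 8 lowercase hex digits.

dacb7900

Key decimal bytes [218, 203, 121] = da cb 79 is 3 bytes ≤ B = 4; zero-pad to 4 bytes: K' = da cb 79 00.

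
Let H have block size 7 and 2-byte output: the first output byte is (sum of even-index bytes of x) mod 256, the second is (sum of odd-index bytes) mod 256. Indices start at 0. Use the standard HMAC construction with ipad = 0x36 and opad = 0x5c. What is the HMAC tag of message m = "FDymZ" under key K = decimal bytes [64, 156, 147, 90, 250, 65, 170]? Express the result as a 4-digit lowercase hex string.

Key decimal bytes [64, 156, 147, 90, 250, 65, 170] = 40 9c 93 5a fa 41 aa is exactly B = 7 bytes: K' = 40 9c 93 5a fa 41 aa.
K' ⊕ ipad = 76 aa a5 6c cc 77 9c.  K' ⊕ opad = 1c c0 cf 06 a6 1d f6.
Inner input = (K'⊕ipad) ∥ m = 76 aa a5 6c cc 77 9c ∥ 46 44 79 6d 5a.
Inner hash: even-index sum = 820 mod 256 = 52; odd-index sum = 678 mod 256 = 166 → 34 a6.
Outer input = (K'⊕opad) ∥ inner = 1c c0 cf 06 a6 1d f6 ∥ 34 a6.
Outer hash (tag): even-index sum = 813 mod 256 = 45; odd-index sum = 279 mod 256 = 23 → 2d 17.

2d17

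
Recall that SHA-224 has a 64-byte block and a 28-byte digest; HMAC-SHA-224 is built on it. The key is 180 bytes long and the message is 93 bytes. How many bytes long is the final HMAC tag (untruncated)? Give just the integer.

28

The tag is one SHA-224 digest: 28 bytes.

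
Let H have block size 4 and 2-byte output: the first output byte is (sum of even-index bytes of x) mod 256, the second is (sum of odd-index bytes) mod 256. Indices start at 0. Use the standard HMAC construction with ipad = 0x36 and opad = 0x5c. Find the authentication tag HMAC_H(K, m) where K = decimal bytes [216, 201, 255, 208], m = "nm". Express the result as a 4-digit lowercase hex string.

Key decimal bytes [216, 201, 255, 208] = d8 c9 ff d0 is exactly B = 4 bytes: K' = d8 c9 ff d0.
K' ⊕ ipad = ee ff c9 e6.  K' ⊕ opad = 84 95 a3 8c.
Inner input = (K'⊕ipad) ∥ m = ee ff c9 e6 ∥ 6e 6d.
Inner hash: even-index sum = 549 mod 256 = 37; odd-index sum = 594 mod 256 = 82 → 25 52.
Outer input = (K'⊕opad) ∥ inner = 84 95 a3 8c ∥ 25 52.
Outer hash (tag): even-index sum = 332 mod 256 = 76; odd-index sum = 371 mod 256 = 115 → 4c 73.

4c73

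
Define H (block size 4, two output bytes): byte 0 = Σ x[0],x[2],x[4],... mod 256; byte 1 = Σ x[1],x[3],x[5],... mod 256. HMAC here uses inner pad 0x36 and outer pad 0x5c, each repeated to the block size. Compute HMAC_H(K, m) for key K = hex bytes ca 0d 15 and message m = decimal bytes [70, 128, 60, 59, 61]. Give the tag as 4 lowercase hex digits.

Key hex bytes ca 0d 15 is 3 bytes ≤ B = 4; zero-pad to 4 bytes: K' = ca 0d 15 00.
K' ⊕ ipad = fc 3b 23 36.  K' ⊕ opad = 96 51 49 5c.
Inner input = (K'⊕ipad) ∥ m = fc 3b 23 36 ∥ 46 80 3c 3b 3d.
Inner hash: even-index sum = 478 mod 256 = 222; odd-index sum = 300 mod 256 = 44 → de 2c.
Outer input = (K'⊕opad) ∥ inner = 96 51 49 5c ∥ de 2c.
Outer hash (tag): even-index sum = 445 mod 256 = 189; odd-index sum = 217 mod 256 = 217 → bd d9.

bdd9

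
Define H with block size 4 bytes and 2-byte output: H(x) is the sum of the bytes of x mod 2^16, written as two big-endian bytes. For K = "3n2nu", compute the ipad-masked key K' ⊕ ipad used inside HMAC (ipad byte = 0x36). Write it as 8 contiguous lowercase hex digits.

37803636

Key "3n2nu" = 33 6e 32 6e 75 is 5 bytes > B = 4, so hash it first: H(key) = 01 b6, then zero-pad to 4 bytes: K' = 01 b6 00 00.
XOR each byte with 0x36: 01⊕36=37, b6⊕36=80, 00⊕36=36, 00⊕36=36.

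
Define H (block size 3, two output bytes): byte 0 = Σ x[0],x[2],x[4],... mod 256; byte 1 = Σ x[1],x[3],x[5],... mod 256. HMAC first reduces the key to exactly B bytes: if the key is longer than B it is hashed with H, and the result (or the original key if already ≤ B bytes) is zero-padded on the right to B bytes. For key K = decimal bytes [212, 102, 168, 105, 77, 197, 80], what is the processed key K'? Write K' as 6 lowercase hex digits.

|K| = 7 > B = 3, so first hash the key.
H(K): even-index sum = 537 mod 256 = 25; odd-index sum = 404 mod 256 = 148 → 19 94.
Zero-pad H(K) = 19 94 to 3 bytes: K' = 19 94 00.

199400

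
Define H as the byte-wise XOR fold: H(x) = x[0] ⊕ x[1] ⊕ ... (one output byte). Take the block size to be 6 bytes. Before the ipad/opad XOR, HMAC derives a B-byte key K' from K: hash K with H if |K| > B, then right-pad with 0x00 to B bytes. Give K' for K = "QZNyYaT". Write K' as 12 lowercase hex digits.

500000000000

|K| = 7 > B = 6, so first hash the key.
H(K): XOR 51⊕5a⊕4e⊕79⊕59⊕61⊕54 = 50.
Zero-pad H(K) = 50 to 6 bytes: K' = 50 00 00 00 00 00.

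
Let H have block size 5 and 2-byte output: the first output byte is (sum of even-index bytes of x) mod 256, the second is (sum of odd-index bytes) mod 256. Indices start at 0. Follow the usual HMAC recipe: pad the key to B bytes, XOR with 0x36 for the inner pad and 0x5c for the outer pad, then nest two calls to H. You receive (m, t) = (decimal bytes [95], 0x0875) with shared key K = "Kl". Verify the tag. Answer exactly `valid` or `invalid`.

Key "Kl" = 4b 6c is 2 bytes ≤ B = 5; zero-pad to 5 bytes: K' = 4b 6c 00 00 00.
K' ⊕ ipad = 7d 5a 36 36 36; K' ⊕ opad = 17 30 5c 5c 5c.
Inner hash: even-index sum = 233 mod 256 = 233; odd-index sum = 239 mod 256 = 239 → e9 ef.
Outer hash (recomputed tag): even-index sum = 446 mod 256 = 190; odd-index sum = 373 mod 256 = 117 → be 75.
Recomputed tag = be75; claimed = 0875 → mismatch.

invalid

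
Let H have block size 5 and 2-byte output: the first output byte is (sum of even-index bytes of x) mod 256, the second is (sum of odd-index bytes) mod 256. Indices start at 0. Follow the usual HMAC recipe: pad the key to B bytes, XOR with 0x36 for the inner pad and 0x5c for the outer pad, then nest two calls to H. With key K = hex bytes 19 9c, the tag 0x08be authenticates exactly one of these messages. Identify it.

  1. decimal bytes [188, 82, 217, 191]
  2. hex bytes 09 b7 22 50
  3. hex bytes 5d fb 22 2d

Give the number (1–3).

Key hex bytes 19 9c is 2 bytes ≤ B = 5; zero-pad to 5 bytes: K' = 19 9c 00 00 00.
K' ⊕ ipad = 2f aa 36 36 36; K' ⊕ opad = 45 c0 5c 5c 5c.
m1: inner = H(2f aa 36 36 36 bc 52 d9 bf) = ac 75; tag = H(45 c0 5c 5c 5c ac 75) = 72c8
m2: inner = H(2f aa 36 36 36 09 b7 22 50) = a2 0b; tag = H(45 c0 5c 5c 5c a2 0b) = 08be ← matches
m3: inner = H(2f aa 36 36 36 5d fb 22 2d) = c3 5f; tag = H(45 c0 5c 5c 5c c3 5f) = 5cdf

2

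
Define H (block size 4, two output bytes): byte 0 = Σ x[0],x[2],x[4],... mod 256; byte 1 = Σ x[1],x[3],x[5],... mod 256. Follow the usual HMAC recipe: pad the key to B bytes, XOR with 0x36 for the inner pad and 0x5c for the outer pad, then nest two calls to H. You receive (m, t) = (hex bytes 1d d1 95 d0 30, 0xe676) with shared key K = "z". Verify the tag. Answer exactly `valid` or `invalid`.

Key "z" = 7a is 1 byte ≤ B = 4; zero-pad to 4 bytes: K' = 7a 00 00 00.
K' ⊕ ipad = 4c 36 36 36; K' ⊕ opad = 26 5c 5c 5c.
Inner hash: even-index sum = 356 mod 256 = 100; odd-index sum = 525 mod 256 = 13 → 64 0d.
Outer hash (recomputed tag): even-index sum = 230 mod 256 = 230; odd-index sum = 197 mod 256 = 197 → e6 c5.
Recomputed tag = e6c5; claimed = e676 → mismatch.

invalid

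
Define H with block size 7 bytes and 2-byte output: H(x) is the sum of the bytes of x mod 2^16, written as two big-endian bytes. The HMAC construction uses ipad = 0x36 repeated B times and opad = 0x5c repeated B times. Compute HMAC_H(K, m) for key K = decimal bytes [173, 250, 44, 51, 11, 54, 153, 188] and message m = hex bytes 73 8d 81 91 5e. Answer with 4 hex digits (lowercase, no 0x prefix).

034c

Key decimal bytes [173, 250, 44, 51, 11, 54, 153, 188] = ad fa 2c 33 0b 36 99 bc is 8 bytes > B = 7, so hash it first: H(key) = 03 9c, then zero-pad to 7 bytes: K' = 03 9c 00 00 00 00 00.
K' ⊕ ipad = 35 aa 36 36 36 36 36.  K' ⊕ opad = 5f c0 5c 5c 5c 5c 5c.
Inner input = (K'⊕ipad) ∥ m = 35 aa 36 36 36 36 36 ∥ 73 8d 81 91 5e.
Inner hash: sum = 53+170+54+54+54+54+54+115+141+129+145+94 = 1117 → 04 5d.
Outer input = (K'⊕opad) ∥ inner = 5f c0 5c 5c 5c 5c 5c ∥ 04 5d.
Outer hash (tag): sum = 95+192+92+92+92+92+92+4+93 = 844 → 03 4c.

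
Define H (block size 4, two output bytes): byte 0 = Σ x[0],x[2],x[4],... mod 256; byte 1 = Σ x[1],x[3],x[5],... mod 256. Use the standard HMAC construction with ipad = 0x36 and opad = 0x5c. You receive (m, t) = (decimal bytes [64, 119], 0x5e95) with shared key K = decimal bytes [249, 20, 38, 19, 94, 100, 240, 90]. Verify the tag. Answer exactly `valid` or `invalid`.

Key decimal bytes [249, 20, 38, 19, 94, 100, 240, 90] = f9 14 26 13 5e 64 f0 5a is 8 bytes > B = 4, so hash it first: H(key) = 6d e5, then zero-pad to 4 bytes: K' = 6d e5 00 00.
K' ⊕ ipad = 5b d3 36 36; K' ⊕ opad = 31 b9 5c 5c.
Inner hash: even-index sum = 209 mod 256 = 209; odd-index sum = 384 mod 256 = 128 → d1 80.
Outer hash (recomputed tag): even-index sum = 350 mod 256 = 94; odd-index sum = 405 mod 256 = 149 → 5e 95.
Recomputed tag = 5e95; claimed = 5e95 → match.

valid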